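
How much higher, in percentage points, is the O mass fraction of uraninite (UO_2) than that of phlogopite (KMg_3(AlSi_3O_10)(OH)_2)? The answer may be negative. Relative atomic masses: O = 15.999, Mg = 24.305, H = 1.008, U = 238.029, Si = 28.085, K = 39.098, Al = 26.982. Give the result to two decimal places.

M(UO_2) = 270.027 g/mol, so wt% O = 31.998/270.027 × 100 = 11.85%.
M(KMg_3(AlSi_3O_10)(OH)_2) = 417.254 g/mol, so wt% O = 191.988/417.254 × 100 = 46.01%.
11.85 − 46.01 = -34.16 pp.

-34.16 percentage points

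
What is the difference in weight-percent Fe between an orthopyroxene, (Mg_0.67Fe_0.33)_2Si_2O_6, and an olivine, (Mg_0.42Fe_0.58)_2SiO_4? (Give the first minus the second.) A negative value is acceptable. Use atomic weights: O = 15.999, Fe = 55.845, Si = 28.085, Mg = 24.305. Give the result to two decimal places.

M((Mg_0.67Fe_0.33)_2Si_2O_6) = 221.590 g/mol, so wt% Fe = 36.858/221.590 × 100 = 16.63%.
M((Mg_0.42Fe_0.58)_2SiO_4) = 177.277 g/mol, so wt% Fe = 64.780/177.277 × 100 = 36.54%.
16.63 − 36.54 = -19.91 pp.

-19.91 percentage points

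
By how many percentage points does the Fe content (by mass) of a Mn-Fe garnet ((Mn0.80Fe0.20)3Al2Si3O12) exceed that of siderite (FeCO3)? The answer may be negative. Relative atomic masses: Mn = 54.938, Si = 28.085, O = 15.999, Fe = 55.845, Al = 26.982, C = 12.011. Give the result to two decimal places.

-41.44 percentage points

M((Mn0.80Fe0.20)3Al2Si3O12) = 495.565 g/mol, so wt% Fe = 33.507/495.565 × 100 = 6.76%.
M(FeCO3) = 115.853 g/mol, so wt% Fe = 55.845/115.853 × 100 = 48.20%.
6.76 − 48.20 = -41.44 pp.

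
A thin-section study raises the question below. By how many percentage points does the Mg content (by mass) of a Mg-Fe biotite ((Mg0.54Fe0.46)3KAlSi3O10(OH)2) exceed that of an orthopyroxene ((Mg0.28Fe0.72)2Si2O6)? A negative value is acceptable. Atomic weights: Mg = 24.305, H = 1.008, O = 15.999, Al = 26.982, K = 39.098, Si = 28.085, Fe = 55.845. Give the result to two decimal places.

First mineral: 39.374 g Mg in 460.779 g formula = 8.55 wt% Mg.
Second mineral: 13.611 g Mg in 246.192 g formula = 5.53 wt% Mg.
8.55% − 5.53% gives a difference of 3.02 percentage points.

3.02 percentage points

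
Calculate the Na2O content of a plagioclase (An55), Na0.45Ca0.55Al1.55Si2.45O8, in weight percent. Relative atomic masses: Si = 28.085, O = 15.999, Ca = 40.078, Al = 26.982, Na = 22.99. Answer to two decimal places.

Formula mass = 271.011 g/mol.
0.45 Na → 0.2250 mol Na2O per formula unit; M(Na2O) = 61.979, so Na2O mass = 13.945 g.
13.945/271.011 × 100 = 5.15 wt%.

5.15 wt%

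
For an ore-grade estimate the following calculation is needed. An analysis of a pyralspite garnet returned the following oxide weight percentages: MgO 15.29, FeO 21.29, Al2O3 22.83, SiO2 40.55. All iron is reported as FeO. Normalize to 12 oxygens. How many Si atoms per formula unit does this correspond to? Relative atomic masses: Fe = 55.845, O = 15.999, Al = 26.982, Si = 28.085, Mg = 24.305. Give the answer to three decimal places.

MgO (M=40.304): mol = 0.37937; Mg = 0.37937, O = 0.37937.
FeO (M=71.844): mol = 0.29634; Fe = 0.29634, O = 0.29634.
Al2O3 (M=101.961): mol = 0.22391; Al = 0.44782, O = 0.67173.
SiO2 (M=60.083): mol = 0.67490; Si = 0.67490, O = 1.34980.
ΣO = 2.69724; factor = 12/ΣO = 4.44899.
Si apfu = 0.67490 × 4.44899 = 3.003.

3.003 Si apfu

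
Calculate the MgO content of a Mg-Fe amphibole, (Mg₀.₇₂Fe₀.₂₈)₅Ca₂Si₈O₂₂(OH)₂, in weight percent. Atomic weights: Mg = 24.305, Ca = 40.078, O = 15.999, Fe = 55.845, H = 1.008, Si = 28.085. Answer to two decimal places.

M((Mg₀.₇₂Fe₀.₂₈)₅Ca₂Si₈O₂₂(OH)₂) = 856.509 g/mol; M(MgO) = 40.304 g/mol.
Moles MgO per formula unit = 3.60 Mg ÷ 1 = 3.6000.
MgO fraction = (3.6000 × 40.304) / 856.509 = 145.094/856.509 = 0.1694.

16.94 wt%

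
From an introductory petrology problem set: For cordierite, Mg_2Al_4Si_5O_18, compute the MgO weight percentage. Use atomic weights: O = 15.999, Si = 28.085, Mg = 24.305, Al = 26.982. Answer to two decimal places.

13.78 wt%

Formula mass = 584.945 g/mol.
2 Mg → 2.0000 mol MgO per formula unit; M(MgO) = 40.304, so MgO mass = 80.608 g.
80.608/584.945 × 100 = 13.78 wt%.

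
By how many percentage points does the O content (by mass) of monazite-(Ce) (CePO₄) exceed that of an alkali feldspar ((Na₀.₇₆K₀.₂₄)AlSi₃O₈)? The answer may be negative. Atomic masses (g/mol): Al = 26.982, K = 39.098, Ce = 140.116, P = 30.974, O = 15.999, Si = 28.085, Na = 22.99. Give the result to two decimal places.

-20.88 percentage points

M(CePO₄) = 235.086 g/mol, so wt% O = 63.996/235.086 × 100 = 27.22%.
M((Na₀.₇₆K₀.₂₄)AlSi₃O₈) = 266.085 g/mol, so wt% O = 127.992/266.085 × 100 = 48.10%.
27.22 − 48.10 = -20.88 pp.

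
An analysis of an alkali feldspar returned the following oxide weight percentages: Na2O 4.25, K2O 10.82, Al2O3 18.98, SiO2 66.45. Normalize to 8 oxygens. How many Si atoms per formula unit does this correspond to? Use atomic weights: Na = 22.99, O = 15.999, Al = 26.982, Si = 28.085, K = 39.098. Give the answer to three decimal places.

2.995 Si apfu

4.25 wt% Na2O ÷ 61.979 g/mol = 0.06857 mol, giving 0.13714 Na and 0.06857 O.
10.82 wt% K2O ÷ 94.195 g/mol = 0.11487 mol, giving 0.22974 K and 0.11487 O.
18.98 wt% Al2O3 ÷ 101.961 g/mol = 0.18615 mol, giving 0.37230 Al and 0.55845 O.
66.45 wt% SiO2 ÷ 60.083 g/mol = 1.10597 mol, giving 1.10597 Si and 2.21194 O.
Oxygen sums to 2.95383; scaling by 8/2.95383 = 2.70835 puts the formula on 8 O.
Si: 1.10597 × 2.70835 = 2.995 atoms per formula unit.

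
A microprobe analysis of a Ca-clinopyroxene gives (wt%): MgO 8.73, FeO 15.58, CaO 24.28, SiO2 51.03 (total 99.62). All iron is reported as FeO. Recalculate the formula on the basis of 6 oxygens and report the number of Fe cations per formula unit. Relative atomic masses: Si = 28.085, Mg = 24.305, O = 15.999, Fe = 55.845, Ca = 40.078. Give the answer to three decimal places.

0.507 Fe apfu

8.73 wt% MgO ÷ 40.304 g/mol = 0.21660 mol, giving 0.21660 Mg and 0.21660 O.
15.58 wt% FeO ÷ 71.844 g/mol = 0.21686 mol, giving 0.21686 Fe and 0.21686 O.
24.28 wt% CaO ÷ 56.077 g/mol = 0.43298 mol, giving 0.43298 Ca and 0.43298 O.
51.03 wt% SiO2 ÷ 60.083 g/mol = 0.84933 mol, giving 0.84933 Si and 1.69866 O.
Oxygen sums to 2.56510; scaling by 6/2.56510 = 2.33909 puts the formula on 6 O.
Fe: 0.21686 × 2.33909 = 0.507 atoms per formula unit.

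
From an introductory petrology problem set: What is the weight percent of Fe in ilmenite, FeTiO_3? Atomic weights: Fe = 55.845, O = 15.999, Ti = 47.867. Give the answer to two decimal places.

Molar mass of FeTiO_3: 1·55.845 + 1·47.867 + 3·15.999 = 151.709 g/mol.
Mass of Fe per formula unit: 1 × 55.845 = 55.845 g.
Weight fraction Fe = 55.845 / 151.709 = 0.3681.

36.81 wt%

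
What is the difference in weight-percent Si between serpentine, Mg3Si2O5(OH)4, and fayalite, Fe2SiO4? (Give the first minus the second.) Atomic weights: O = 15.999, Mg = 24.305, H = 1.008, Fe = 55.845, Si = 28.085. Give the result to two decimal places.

6.49 percentage points

M(Mg3Si2O5(OH)4) = 277.108 g/mol, so wt% Si = 56.170/277.108 × 100 = 20.27%.
M(Fe2SiO4) = 203.771 g/mol, so wt% Si = 28.085/203.771 × 100 = 13.78%.
20.27 − 13.78 = 6.49 pp.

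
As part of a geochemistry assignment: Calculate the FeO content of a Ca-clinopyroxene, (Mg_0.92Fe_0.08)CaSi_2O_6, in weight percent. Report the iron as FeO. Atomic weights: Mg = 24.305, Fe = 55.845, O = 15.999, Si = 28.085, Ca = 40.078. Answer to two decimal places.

2.62 wt%

Molar mass of (Mg_0.92Fe_0.08)CaSi_2O_6 = 0.92·24.305 + 0.08·55.845 + 1·40.078 + 2·28.085 + 6·15.999 = 219.070 g/mol.
Each formula unit contains 0.08 Fe, equivalent to 0.08/1 = 0.0800 mol FeO.
M(FeO) = 1×55.845 + 1×15.999 = 71.844 g/mol.
Mass of FeO per formula unit = 0.0800 × 71.844 = 5.748 g.
FeO wt% = 5.748 / 219.070 × 100 = 2.62%.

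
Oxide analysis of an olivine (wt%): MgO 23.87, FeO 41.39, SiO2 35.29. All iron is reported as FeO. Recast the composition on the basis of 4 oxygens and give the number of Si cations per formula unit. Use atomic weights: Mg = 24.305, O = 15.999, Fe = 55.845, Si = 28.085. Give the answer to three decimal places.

1.003 Si apfu

MgO (M=40.304): mol = 0.59225; Mg = 0.59225, O = 0.59225.
FeO (M=71.844): mol = 0.57611; Fe = 0.57611, O = 0.57611.
SiO2 (M=60.083): mol = 0.58735; Si = 0.58735, O = 1.17470.
ΣO = 2.34306; factor = 4/ΣO = 1.70717.
Si apfu = 0.58735 × 1.70717 = 1.003.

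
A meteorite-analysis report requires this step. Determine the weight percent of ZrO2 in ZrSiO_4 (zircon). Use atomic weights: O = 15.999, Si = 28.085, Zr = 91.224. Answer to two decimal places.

M(ZrSiO_4) = 183.305 g/mol; M(ZrO2) = 123.222 g/mol.
Moles ZrO2 per formula unit = 1 Zr ÷ 1 = 1.0000.
ZrO2 fraction = (1.0000 × 123.222) / 183.305 = 123.222/183.305 = 0.6722.

67.22 wt%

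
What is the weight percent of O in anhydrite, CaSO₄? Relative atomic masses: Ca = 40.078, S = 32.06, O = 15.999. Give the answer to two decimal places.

Molar mass of CaSO₄: 1×40.078 + 1×32.06 + 4×15.999 = 136.134 g/mol.
Mass of O per formula unit: 4 × 15.999 = 63.996 g.
Weight fraction O = 63.996 / 136.134 = 0.4701.

47.01 wt%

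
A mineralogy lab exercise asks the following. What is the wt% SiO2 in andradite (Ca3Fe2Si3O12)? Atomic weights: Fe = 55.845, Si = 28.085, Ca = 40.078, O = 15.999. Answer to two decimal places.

Molar mass of Ca3Fe2Si3O12 = 3*40.078 + 2*55.845 + 3*28.085 + 12*15.999 = 508.167 g/mol.
Each formula unit contains 3 Si, equivalent to 3/1 = 3.0000 mol SiO2.
M(SiO2) = 1×28.085 + 2×15.999 = 60.083 g/mol.
Mass of SiO2 per formula unit = 3.0000 × 60.083 = 180.249 g.
SiO2 wt% = 180.249 / 508.167 × 100 = 35.47%.

35.47 wt%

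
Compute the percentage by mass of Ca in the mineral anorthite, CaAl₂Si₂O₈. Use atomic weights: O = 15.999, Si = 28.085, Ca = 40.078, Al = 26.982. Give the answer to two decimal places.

14.41 weight percent

Molar mass of CaAl₂Si₂O₈: 1×40.078 + 2×26.982 + 2×28.085 + 8×15.999 = 278.204 g/mol.
Mass of Ca per formula unit: 1 × 40.078 = 40.078 g.
Weight fraction Ca = 40.078 / 278.204 = 0.1441.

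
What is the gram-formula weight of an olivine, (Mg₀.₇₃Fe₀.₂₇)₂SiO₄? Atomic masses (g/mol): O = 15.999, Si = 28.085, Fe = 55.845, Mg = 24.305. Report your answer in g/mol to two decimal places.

M = 1.46(24.305) + 0.54(55.845) + 1(28.085) + 4(15.999)

157.72 g/mol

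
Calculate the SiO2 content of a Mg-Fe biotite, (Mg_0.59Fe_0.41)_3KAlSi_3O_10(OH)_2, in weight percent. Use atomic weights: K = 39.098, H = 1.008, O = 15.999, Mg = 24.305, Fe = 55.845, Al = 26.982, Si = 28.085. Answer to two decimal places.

Molar mass of (Mg_0.59Fe_0.41)_3KAlSi_3O_10(OH)_2 = 1.77*24.305 + 1.23*55.845 + 1*39.098 + 1*26.982 + 3*28.085 + 12*15.999 + 2*1.008 = 456.048 g/mol.
Each formula unit contains 3 Si, equivalent to 3/1 = 3.0000 mol SiO2.
M(SiO2) = 1×28.085 + 2×15.999 = 60.083 g/mol.
Mass of SiO2 per formula unit = 3.0000 × 60.083 = 180.249 g.
SiO2 wt% = 180.249 / 456.048 × 100 = 39.52%.

39.52 wt%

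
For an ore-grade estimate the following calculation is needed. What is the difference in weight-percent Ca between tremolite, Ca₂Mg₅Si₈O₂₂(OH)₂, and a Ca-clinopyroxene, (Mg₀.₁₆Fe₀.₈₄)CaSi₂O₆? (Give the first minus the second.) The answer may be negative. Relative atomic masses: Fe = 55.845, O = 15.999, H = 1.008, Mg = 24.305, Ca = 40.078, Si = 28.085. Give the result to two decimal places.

First mineral: 80.156 g Ca in 812.353 g formula = 9.87 wt% Ca.
Second mineral: 40.078 g Ca in 243.041 g formula = 16.49 wt% Ca.
9.87% − 16.49% gives a difference of -6.62 percentage points.

-6.62 percentage points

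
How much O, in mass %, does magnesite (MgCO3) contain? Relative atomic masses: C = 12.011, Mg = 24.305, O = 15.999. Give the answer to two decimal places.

56.93 mass %

Formula mass = 1·24.305 + 1·12.011 + 3·15.999 = 84.313 g/mol, of which 47.997 g is O.
So O makes up 47.997/84.313 = 0.5693 of the mass, i.e. 56.93%.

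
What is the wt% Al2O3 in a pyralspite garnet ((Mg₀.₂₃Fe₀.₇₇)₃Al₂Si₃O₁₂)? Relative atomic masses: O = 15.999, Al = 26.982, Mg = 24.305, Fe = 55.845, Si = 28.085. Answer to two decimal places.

21.42 wt%

Molar mass of (Mg₀.₂₃Fe₀.₇₇)₃Al₂Si₃O₁₂ = 0.69*24.305 + 2.31*55.845 + 2*26.982 + 3*28.085 + 12*15.999 = 475.979 g/mol.
Each formula unit contains 2 Al, equivalent to 2/2 = 1.0000 mol Al2O3.
M(Al2O3) = 2×26.982 + 3×15.999 = 101.961 g/mol.
Mass of Al2O3 per formula unit = 1.0000 × 101.961 = 101.961 g.
Al2O3 wt% = 101.961 / 475.979 × 100 = 21.42%.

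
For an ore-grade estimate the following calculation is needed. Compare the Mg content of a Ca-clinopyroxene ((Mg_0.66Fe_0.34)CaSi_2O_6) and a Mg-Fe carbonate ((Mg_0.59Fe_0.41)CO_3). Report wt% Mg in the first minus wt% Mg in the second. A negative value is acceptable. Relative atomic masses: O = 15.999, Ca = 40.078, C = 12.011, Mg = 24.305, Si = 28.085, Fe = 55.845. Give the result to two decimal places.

-7.69 percentage points

Mg in (Mg_0.66Fe_0.34)CaSi_2O_6: molar mass 227.271 g/mol; 0.66×24.305 = 16.041 g → 7.06 wt%.
Mg in (Mg_0.59Fe_0.41)CO_3: molar mass 97.244 g/mol; 0.59×24.305 = 14.340 g → 14.75 wt%.
Difference = 7.06 − 14.75 = -7.69 percentage points.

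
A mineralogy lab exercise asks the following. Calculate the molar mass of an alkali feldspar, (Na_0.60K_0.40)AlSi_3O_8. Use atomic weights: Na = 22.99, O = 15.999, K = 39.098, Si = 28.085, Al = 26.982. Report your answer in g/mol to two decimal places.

M = 0.60·22.99 + 0.40·39.098 + 1·26.982 + 3·28.085 + 8·15.999

268.66 g/mol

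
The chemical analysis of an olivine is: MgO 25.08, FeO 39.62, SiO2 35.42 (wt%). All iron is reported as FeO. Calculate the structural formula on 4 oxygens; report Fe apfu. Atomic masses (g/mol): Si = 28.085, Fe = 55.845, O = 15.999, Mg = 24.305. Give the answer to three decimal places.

0.938 Fe apfu

MgO: 25.08/40.304 = 0.62227 mol → 0.62227 mol Mg, 0.62227 mol O.
FeO: 39.62/71.844 = 0.55147 mol → 0.55147 mol Fe, 0.55147 mol O.
SiO2: 35.42/60.083 = 0.58952 mol → 0.58952 mol Si, 1.17904 mol O.
Total oxygen = 2.35278 mol. Normalization factor = 4/2.35278 = 1.70012.
Fe per 4 O = 0.55147 × 1.70012 = 0.938.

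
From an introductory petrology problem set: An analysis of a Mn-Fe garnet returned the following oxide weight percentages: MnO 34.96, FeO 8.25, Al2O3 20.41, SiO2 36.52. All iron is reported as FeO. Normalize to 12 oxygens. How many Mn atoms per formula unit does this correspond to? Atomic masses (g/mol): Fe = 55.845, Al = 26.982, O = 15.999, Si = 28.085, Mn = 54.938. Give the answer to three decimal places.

MnO: 34.96/70.937 = 0.49283 mol → 0.49283 mol Mn, 0.49283 mol O.
FeO: 8.25/71.844 = 0.11483 mol → 0.11483 mol Fe, 0.11483 mol O.
Al2O3: 20.41/101.961 = 0.20017 mol → 0.40034 mol Al, 0.60051 mol O.
SiO2: 36.52/60.083 = 0.60783 mol → 0.60783 mol Si, 1.21566 mol O.
Total oxygen = 2.42383 mol. Normalization factor = 12/2.42383 = 4.95084.
Mn per 12 O = 0.49283 × 4.95084 = 2.440.

2.440 Mn apfu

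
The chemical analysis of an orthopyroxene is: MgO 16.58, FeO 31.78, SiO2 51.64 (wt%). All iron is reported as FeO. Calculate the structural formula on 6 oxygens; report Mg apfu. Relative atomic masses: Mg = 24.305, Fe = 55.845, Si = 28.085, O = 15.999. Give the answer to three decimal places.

0.959 Mg apfu

MgO (M=40.304): mol = 0.41137; Mg = 0.41137, O = 0.41137.
FeO (M=71.844): mol = 0.44235; Fe = 0.44235, O = 0.44235.
SiO2 (M=60.083): mol = 0.85948; Si = 0.85948, O = 1.71896.
ΣO = 2.57268; factor = 6/ΣO = 2.33220.
Mg apfu = 0.41137 × 2.33220 = 0.959.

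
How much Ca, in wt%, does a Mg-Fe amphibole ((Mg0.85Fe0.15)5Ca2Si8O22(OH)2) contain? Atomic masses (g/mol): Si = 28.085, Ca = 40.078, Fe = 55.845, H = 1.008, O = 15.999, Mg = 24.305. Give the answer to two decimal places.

9.59 wt%

M((Mg0.85Fe0.15)5Ca2Si8O22(OH)2) = 836.008 g/mol.
Ca contributes 2 × 40.078 = 80.156 g per mole.
80.156/836.008 = 0.0959 → 9.59%.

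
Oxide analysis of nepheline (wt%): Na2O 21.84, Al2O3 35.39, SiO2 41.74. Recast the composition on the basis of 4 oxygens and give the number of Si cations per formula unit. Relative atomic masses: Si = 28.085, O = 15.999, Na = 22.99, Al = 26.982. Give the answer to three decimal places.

Na2O (M=61.979): mol = 0.35238; Na = 0.70476, O = 0.35238.
Al2O3 (M=101.961): mol = 0.34709; Al = 0.69418, O = 1.04127.
SiO2 (M=60.083): mol = 0.69471; Si = 0.69471, O = 1.38942.
ΣO = 2.78307; factor = 4/ΣO = 1.43726.
Si apfu = 0.69471 × 1.43726 = 0.998.

0.998 Si apfu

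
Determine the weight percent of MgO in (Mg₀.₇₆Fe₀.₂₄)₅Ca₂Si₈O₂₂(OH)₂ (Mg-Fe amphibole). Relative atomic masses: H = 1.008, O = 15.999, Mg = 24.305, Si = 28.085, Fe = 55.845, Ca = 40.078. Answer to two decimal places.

Molar mass of (Mg₀.₇₆Fe₀.₂₄)₅Ca₂Si₈O₂₂(OH)₂ = 3.80×24.305 + 1.20×55.845 + 2×40.078 + 8×28.085 + 24×15.999 + 2×1.008 = 850.201 g/mol.
Each formula unit contains 3.80 Mg, equivalent to 3.80/1 = 3.8000 mol MgO.
M(MgO) = 1×24.305 + 1×15.999 = 40.304 g/mol.
Mass of MgO per formula unit = 3.8000 × 40.304 = 153.155 g.
MgO wt% = 153.155 / 850.201 × 100 = 18.01%.

18.01 wt%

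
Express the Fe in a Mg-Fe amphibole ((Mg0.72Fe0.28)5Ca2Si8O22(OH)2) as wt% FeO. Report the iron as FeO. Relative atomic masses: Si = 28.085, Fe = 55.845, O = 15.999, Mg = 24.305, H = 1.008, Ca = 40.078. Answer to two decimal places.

M((Mg0.72Fe0.28)5Ca2Si8O22(OH)2) = 856.509 g/mol; M(FeO) = 71.844 g/mol.
Moles FeO per formula unit = 1.40 Fe ÷ 1 = 1.4000.
FeO fraction = (1.4000 × 71.844) / 856.509 = 100.582/856.509 = 0.1174.

11.74 wt%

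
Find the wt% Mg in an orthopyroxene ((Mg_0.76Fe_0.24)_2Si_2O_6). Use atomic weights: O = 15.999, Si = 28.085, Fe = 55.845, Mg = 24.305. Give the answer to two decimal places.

M((Mg_0.76Fe_0.24)_2Si_2O_6) = 215.913 g/mol.
Mg contributes 1.52 × 24.305 = 36.944 g per mole.
36.944/215.913 = 0.1711 → 17.11%.

17.11 weight percent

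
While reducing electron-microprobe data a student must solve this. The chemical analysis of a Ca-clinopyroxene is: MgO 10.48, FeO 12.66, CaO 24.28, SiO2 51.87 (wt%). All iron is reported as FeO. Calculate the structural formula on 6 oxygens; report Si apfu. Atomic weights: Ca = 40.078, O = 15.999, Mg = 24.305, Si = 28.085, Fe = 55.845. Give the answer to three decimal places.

MgO: 10.48/40.304 = 0.26002 mol → 0.26002 mol Mg, 0.26002 mol O.
FeO: 12.66/71.844 = 0.17622 mol → 0.17622 mol Fe, 0.17622 mol O.
CaO: 24.28/56.077 = 0.43298 mol → 0.43298 mol Ca, 0.43298 mol O.
SiO2: 51.87/60.083 = 0.86331 mol → 0.86331 mol Si, 1.72662 mol O.
Total oxygen = 2.59584 mol. Normalization factor = 6/2.59584 = 2.31139.
Si per 6 O = 0.86331 × 2.31139 = 1.995.

1.995 Si apfu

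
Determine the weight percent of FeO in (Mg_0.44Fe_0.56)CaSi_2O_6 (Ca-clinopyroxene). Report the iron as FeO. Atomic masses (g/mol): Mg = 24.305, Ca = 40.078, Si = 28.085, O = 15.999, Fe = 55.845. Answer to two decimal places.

Formula mass = 234.209 g/mol.
0.56 Fe → 0.5600 mol FeO per formula unit; M(FeO) = 71.844, so FeO mass = 40.233 g.
40.233/234.209 × 100 = 17.18 wt%.

17.18 wt%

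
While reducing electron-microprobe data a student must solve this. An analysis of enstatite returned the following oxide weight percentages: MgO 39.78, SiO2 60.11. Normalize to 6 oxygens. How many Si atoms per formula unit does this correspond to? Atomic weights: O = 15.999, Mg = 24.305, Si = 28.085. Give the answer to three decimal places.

2.009 Si apfu

MgO (M=40.304): mol = 0.98700; Mg = 0.98700, O = 0.98700.
SiO2 (M=60.083): mol = 1.00045; Si = 1.00045, O = 2.00090.
ΣO = 2.98790; factor = 6/ΣO = 2.00810.
Si apfu = 1.00045 × 2.00810 = 2.009.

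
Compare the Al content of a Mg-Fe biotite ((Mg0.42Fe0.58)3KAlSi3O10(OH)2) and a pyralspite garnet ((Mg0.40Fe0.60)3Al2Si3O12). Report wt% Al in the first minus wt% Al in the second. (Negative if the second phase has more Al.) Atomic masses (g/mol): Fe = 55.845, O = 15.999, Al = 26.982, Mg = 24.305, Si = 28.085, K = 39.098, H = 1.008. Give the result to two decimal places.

-6.02 percentage points

M((Mg0.42Fe0.58)3KAlSi3O10(OH)2) = 472.134 g/mol, so wt% Al = 26.982/472.134 × 100 = 5.71%.
M((Mg0.40Fe0.60)3Al2Si3O12) = 459.894 g/mol, so wt% Al = 53.964/459.894 × 100 = 11.73%.
5.71 − 11.73 = -6.02 pp.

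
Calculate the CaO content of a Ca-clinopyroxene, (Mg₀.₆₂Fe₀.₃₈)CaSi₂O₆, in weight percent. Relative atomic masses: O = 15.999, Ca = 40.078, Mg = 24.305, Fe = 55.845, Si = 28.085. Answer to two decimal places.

Molar mass of (Mg₀.₆₂Fe₀.₃₈)CaSi₂O₆ = 0.62*24.305 + 0.38*55.845 + 1*40.078 + 2*28.085 + 6*15.999 = 228.532 g/mol.
Each formula unit contains 1 Ca, equivalent to 1/1 = 1.0000 mol CaO.
M(CaO) = 1×40.078 + 1×15.999 = 56.077 g/mol.
Mass of CaO per formula unit = 1.0000 × 56.077 = 56.077 g.
CaO wt% = 56.077 / 228.532 × 100 = 24.54%.

24.54 wt%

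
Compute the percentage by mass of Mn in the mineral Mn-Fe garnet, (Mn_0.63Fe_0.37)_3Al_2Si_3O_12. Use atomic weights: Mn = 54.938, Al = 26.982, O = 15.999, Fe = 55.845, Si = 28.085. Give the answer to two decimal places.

Molar mass of (Mn_0.63Fe_0.37)_3Al_2Si_3O_12: 1.89*54.938 + 1.11*55.845 + 2*26.982 + 3*28.085 + 12*15.999 = 496.028 g/mol.
Mass of Mn per formula unit: 1.89 × 54.938 = 103.833 g.
Weight fraction Mn = 103.833 / 496.028 = 0.2093.

20.93 weight percent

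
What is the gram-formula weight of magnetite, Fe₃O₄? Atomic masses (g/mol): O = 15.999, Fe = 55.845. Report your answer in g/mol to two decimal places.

231.53 g/mol

Fe: 3 × 55.845 = 167.5350
O: 4 × 15.999 = 63.9960
Summing the contributions gives the formula mass.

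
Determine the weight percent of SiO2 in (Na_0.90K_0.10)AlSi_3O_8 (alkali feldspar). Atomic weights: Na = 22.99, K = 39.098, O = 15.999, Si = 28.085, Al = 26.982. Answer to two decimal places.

68.32 wt%

Formula mass = 263.830 g/mol.
3 Si → 3.0000 mol SiO2 per formula unit; M(SiO2) = 60.083, so SiO2 mass = 180.249 g.
180.249/263.830 × 100 = 68.32 wt%.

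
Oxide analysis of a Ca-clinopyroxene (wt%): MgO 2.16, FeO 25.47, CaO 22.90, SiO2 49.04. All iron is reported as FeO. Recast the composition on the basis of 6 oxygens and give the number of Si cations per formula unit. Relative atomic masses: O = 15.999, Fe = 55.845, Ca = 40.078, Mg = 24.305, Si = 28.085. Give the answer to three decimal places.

2.000 Si apfu

2.16 wt% MgO ÷ 40.304 g/mol = 0.05359 mol, giving 0.05359 Mg and 0.05359 O.
25.47 wt% FeO ÷ 71.844 g/mol = 0.35452 mol, giving 0.35452 Fe and 0.35452 O.
22.90 wt% CaO ÷ 56.077 g/mol = 0.40837 mol, giving 0.40837 Ca and 0.40837 O.
49.04 wt% SiO2 ÷ 60.083 g/mol = 0.81620 mol, giving 0.81620 Si and 1.63240 O.
Oxygen sums to 2.44888; scaling by 6/2.44888 = 2.45010 puts the formula on 6 O.
Si: 0.81620 × 2.45010 = 2.000 atoms per formula unit.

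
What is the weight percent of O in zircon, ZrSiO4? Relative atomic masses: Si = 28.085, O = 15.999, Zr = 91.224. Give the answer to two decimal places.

34.91 wt%

Molar mass of ZrSiO4: 1*91.224 + 1*28.085 + 4*15.999 = 183.305 g/mol.
Mass of O per formula unit: 4 × 15.999 = 63.996 g.
Weight fraction O = 63.996 / 183.305 = 0.3491.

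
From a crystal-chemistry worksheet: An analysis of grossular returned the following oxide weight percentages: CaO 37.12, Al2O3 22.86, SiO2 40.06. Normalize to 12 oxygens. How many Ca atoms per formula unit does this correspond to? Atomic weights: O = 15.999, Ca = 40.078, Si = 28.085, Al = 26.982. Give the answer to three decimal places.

2.977 Ca apfu

CaO: 37.12/56.077 = 0.66195 mol → 0.66195 mol Ca, 0.66195 mol O.
Al2O3: 22.86/101.961 = 0.22420 mol → 0.44840 mol Al, 0.67260 mol O.
SiO2: 40.06/60.083 = 0.66674 mol → 0.66674 mol Si, 1.33348 mol O.
Total oxygen = 2.66803 mol. Normalization factor = 12/2.66803 = 4.49770.
Ca per 12 O = 0.66195 × 4.49770 = 2.977.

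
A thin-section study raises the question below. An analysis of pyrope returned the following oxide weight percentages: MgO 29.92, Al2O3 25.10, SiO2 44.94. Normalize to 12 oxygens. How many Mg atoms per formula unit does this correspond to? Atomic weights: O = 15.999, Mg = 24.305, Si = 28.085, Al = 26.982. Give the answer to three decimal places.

29.92 wt% MgO ÷ 40.304 g/mol = 0.74236 mol, giving 0.74236 Mg and 0.74236 O.
25.10 wt% Al2O3 ÷ 101.961 g/mol = 0.24617 mol, giving 0.49234 Al and 0.73851 O.
44.94 wt% SiO2 ÷ 60.083 g/mol = 0.74797 mol, giving 0.74797 Si and 1.49594 O.
Oxygen sums to 2.97681; scaling by 12/2.97681 = 4.03116 puts the formula on 12 O.
Mg: 0.74236 × 4.03116 = 2.993 atoms per formula unit.

2.993 Mg apfu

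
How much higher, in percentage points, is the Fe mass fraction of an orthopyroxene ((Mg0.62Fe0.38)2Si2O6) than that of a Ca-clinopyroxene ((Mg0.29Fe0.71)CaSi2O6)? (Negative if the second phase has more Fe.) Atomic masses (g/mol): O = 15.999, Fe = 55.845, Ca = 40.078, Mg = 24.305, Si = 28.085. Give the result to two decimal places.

Fe in (Mg0.62Fe0.38)2Si2O6: molar mass 224.744 g/mol; 0.76×55.845 = 42.442 g → 18.88 wt%.
Fe in (Mg0.29Fe0.71)CaSi2O6: molar mass 238.940 g/mol; 0.71×55.845 = 39.650 g → 16.59 wt%.
Difference = 18.88 − 16.59 = 2.29 percentage points.

2.29 percentage points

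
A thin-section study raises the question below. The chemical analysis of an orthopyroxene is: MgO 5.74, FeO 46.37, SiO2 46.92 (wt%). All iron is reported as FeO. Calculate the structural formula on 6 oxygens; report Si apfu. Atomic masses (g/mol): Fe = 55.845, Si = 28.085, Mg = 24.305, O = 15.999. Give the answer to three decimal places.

MgO: 5.74/40.304 = 0.14242 mol → 0.14242 mol Mg, 0.14242 mol O.
FeO: 46.37/71.844 = 0.64543 mol → 0.64543 mol Fe, 0.64543 mol O.
SiO2: 46.92/60.083 = 0.78092 mol → 0.78092 mol Si, 1.56184 mol O.
Total oxygen = 2.34969 mol. Normalization factor = 6/2.34969 = 2.55353.
Si per 6 O = 0.78092 × 2.55353 = 1.994.

1.994 Si apfu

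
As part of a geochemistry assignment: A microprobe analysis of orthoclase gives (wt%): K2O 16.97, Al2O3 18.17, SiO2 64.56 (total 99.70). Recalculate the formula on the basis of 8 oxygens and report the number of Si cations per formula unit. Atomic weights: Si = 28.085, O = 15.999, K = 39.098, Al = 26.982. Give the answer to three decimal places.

3.002 Si apfu

K2O: 16.97/94.195 = 0.18016 mol → 0.36032 mol K, 0.18016 mol O.
Al2O3: 18.17/101.961 = 0.17821 mol → 0.35642 mol Al, 0.53463 mol O.
SiO2: 64.56/60.083 = 1.07451 mol → 1.07451 mol Si, 2.14902 mol O.
Total oxygen = 2.86381 mol. Normalization factor = 8/2.86381 = 2.79348.
Si per 8 O = 1.07451 × 2.79348 = 3.002.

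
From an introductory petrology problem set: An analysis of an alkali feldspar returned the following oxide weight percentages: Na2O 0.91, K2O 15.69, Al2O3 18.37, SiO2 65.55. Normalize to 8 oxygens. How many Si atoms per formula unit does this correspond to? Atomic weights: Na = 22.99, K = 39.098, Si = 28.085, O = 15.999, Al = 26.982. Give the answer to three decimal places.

3.006 Si apfu

Na2O (M=61.979): mol = 0.01468; Na = 0.02936, O = 0.01468.
K2O (M=94.195): mol = 0.16657; K = 0.33314, O = 0.16657.
Al2O3 (M=101.961): mol = 0.18017; Al = 0.36034, O = 0.54051.
SiO2 (M=60.083): mol = 1.09099; Si = 1.09099, O = 2.18198.
ΣO = 2.90374; factor = 8/ΣO = 2.75507.
Si apfu = 1.09099 × 2.75507 = 3.006.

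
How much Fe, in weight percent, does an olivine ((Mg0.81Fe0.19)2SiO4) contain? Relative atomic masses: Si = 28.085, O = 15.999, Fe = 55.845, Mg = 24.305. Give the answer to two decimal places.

Molar mass of (Mg0.81Fe0.19)2SiO4: 1.62×24.305 + 0.38×55.845 + 1×28.085 + 4×15.999 = 152.676 g/mol.
Mass of Fe per formula unit: 0.38 × 55.845 = 21.221 g.
Weight fraction Fe = 21.221 / 152.676 = 0.1390.

13.90 weight percent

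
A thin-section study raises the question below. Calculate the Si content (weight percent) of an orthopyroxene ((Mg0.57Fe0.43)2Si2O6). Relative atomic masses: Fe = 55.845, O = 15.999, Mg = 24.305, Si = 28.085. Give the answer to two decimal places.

24.65 weight percent

Molar mass of (Mg0.57Fe0.43)2Si2O6: 1.14·24.305 + 0.86·55.845 + 2·28.085 + 6·15.999 = 227.898 g/mol.
Mass of Si per formula unit: 2 × 28.085 = 56.170 g.
Weight fraction Si = 56.170 / 227.898 = 0.2465.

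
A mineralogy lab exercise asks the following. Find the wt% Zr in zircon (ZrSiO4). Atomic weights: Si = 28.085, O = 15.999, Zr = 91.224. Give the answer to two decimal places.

49.77 mass %

M(ZrSiO4) = 183.305 g/mol.
Zr contributes 1 × 91.224 = 91.224 g per mole.
91.224/183.305 = 0.4977 → 49.77%.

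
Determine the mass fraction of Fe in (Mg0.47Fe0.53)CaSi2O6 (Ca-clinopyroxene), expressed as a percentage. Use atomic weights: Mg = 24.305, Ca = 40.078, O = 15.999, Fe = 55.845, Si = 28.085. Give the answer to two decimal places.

Molar mass of (Mg0.47Fe0.53)CaSi2O6: 0.47×24.305 + 0.53×55.845 + 1×40.078 + 2×28.085 + 6×15.999 = 233.263 g/mol.
Mass of Fe per formula unit: 0.53 × 55.845 = 29.598 g.
Weight fraction Fe = 29.598 / 233.263 = 0.1269.

12.69 mass %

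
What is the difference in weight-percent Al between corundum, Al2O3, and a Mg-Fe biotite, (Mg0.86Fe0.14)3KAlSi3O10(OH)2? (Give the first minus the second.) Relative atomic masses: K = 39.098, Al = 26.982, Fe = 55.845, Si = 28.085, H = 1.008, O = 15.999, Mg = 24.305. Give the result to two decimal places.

46.66 percentage points

M(Al2O3) = 101.961 g/mol, so wt% Al = 53.964/101.961 × 100 = 52.93%.
M((Mg0.86Fe0.14)3KAlSi3O10(OH)2) = 430.501 g/mol, so wt% Al = 26.982/430.501 × 100 = 6.27%.
52.93 − 6.27 = 46.66 pp.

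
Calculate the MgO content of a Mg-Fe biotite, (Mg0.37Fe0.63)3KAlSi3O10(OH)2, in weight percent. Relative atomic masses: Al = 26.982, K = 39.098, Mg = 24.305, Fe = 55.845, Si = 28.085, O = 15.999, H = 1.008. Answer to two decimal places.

Molar mass of (Mg0.37Fe0.63)3KAlSi3O10(OH)2 = 1.11·24.305 + 1.89·55.845 + 1·39.098 + 1·26.982 + 3·28.085 + 12·15.999 + 2·1.008 = 476.865 g/mol.
Each formula unit contains 1.11 Mg, equivalent to 1.11/1 = 1.1100 mol MgO.
M(MgO) = 1×24.305 + 1×15.999 = 40.304 g/mol.
Mass of MgO per formula unit = 1.1100 × 40.304 = 44.737 g.
MgO wt% = 44.737 / 476.865 × 100 = 9.38%.

9.38 wt%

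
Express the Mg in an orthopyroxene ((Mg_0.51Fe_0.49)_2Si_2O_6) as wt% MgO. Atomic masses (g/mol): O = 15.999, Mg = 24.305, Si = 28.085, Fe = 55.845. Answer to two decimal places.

M((Mg_0.51Fe_0.49)_2Si_2O_6) = 231.683 g/mol; M(MgO) = 40.304 g/mol.
Moles MgO per formula unit = 1.02 Mg ÷ 1 = 1.0200.
MgO fraction = (1.0200 × 40.304) / 231.683 = 41.110/231.683 = 0.1774.

17.74 wt%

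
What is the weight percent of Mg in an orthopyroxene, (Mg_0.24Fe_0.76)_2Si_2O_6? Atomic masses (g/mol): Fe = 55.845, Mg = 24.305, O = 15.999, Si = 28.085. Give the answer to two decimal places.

Molar mass of (Mg_0.24Fe_0.76)_2Si_2O_6: 0.48×24.305 + 1.52×55.845 + 2×28.085 + 6×15.999 = 248.715 g/mol.
Mass of Mg per formula unit: 0.48 × 24.305 = 11.666 g.
Weight fraction Mg = 11.666 / 248.715 = 0.0469.

4.69 weight percent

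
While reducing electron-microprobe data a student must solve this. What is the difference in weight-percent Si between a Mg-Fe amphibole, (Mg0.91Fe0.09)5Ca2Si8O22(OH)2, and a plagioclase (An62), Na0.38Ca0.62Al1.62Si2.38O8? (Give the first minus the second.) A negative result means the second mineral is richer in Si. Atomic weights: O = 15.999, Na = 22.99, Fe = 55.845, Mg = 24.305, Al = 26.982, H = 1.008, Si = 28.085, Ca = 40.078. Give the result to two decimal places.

2.62 percentage points

First mineral: 224.680 g Si in 826.546 g formula = 27.18 wt% Si.
Second mineral: 66.842 g Si in 272.130 g formula = 24.56 wt% Si.
27.18% − 24.56% gives a difference of 2.62 percentage points.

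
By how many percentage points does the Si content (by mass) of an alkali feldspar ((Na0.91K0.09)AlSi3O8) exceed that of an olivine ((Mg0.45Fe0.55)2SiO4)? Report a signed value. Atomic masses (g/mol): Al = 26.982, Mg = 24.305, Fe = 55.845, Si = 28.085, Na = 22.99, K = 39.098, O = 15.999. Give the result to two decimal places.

15.94 percentage points

First mineral: 84.255 g Si in 263.669 g formula = 31.95 wt% Si.
Second mineral: 28.085 g Si in 175.385 g formula = 16.01 wt% Si.
31.95% − 16.01% gives a difference of 15.94 percentage points.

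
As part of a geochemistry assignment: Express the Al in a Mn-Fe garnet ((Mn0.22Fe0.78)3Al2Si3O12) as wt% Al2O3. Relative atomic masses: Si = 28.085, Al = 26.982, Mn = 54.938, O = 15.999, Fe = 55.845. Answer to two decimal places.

20.51 wt%

Formula mass = 497.143 g/mol.
2 Al → 1.0000 mol Al2O3 per formula unit; M(Al2O3) = 101.961, so Al2O3 mass = 101.961 g.
101.961/497.143 × 100 = 20.51 wt%.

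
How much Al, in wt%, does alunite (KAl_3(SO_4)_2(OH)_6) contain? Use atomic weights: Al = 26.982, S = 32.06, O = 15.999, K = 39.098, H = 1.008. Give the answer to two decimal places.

19.54 wt%

M(KAl_3(SO_4)_2(OH)_6) = 414.198 g/mol.
Al contributes 3 × 26.982 = 80.946 g per mole.
80.946/414.198 = 0.1954 → 19.54%.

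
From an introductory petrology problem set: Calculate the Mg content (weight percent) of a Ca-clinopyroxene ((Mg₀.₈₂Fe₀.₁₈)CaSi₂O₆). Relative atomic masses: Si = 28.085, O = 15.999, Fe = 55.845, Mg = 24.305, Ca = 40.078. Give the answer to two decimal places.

8.97 weight percent

Formula mass = 0.82×24.305 + 0.18×55.845 + 1×40.078 + 2×28.085 + 6×15.999 = 222.224 g/mol, of which 19.930 g is Mg.
So Mg makes up 19.930/222.224 = 0.0897 of the mass, i.e. 8.97%.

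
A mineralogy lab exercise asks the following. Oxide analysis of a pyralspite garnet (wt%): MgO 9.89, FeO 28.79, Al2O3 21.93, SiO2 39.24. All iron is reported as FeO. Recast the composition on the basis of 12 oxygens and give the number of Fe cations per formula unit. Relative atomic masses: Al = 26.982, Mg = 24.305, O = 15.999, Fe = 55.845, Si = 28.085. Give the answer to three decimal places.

9.89 wt% MgO ÷ 40.304 g/mol = 0.24539 mol, giving 0.24539 Mg and 0.24539 O.
28.79 wt% FeO ÷ 71.844 g/mol = 0.40073 mol, giving 0.40073 Fe and 0.40073 O.
21.93 wt% Al2O3 ÷ 101.961 g/mol = 0.21508 mol, giving 0.43016 Al and 0.64524 O.
39.24 wt% SiO2 ÷ 60.083 g/mol = 0.65310 mol, giving 0.65310 Si and 1.30620 O.
Oxygen sums to 2.59756; scaling by 12/2.59756 = 4.61972 puts the formula on 12 O.
Fe: 0.40073 × 4.61972 = 1.851 atoms per formula unit.

1.851 Fe apfu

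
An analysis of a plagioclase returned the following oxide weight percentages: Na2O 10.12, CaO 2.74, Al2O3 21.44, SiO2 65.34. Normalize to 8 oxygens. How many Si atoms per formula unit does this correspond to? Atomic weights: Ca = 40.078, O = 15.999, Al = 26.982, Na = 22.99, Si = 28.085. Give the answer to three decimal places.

10.12 wt% Na2O ÷ 61.979 g/mol = 0.16328 mol, giving 0.32656 Na and 0.16328 O.
2.74 wt% CaO ÷ 56.077 g/mol = 0.04886 mol, giving 0.04886 Ca and 0.04886 O.
21.44 wt% Al2O3 ÷ 101.961 g/mol = 0.21028 mol, giving 0.42056 Al and 0.63084 O.
65.34 wt% SiO2 ÷ 60.083 g/mol = 1.08750 mol, giving 1.08750 Si and 2.17500 O.
Oxygen sums to 3.01798; scaling by 8/3.01798 = 2.65078 puts the formula on 8 O.
Si: 1.08750 × 2.65078 = 2.883 atoms per formula unit.

2.883 Si apfu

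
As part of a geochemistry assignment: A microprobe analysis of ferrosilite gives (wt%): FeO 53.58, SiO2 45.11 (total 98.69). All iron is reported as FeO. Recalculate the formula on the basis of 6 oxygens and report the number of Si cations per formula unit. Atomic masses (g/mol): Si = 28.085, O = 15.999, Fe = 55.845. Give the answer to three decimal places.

2.004 Si apfu

FeO: 53.58/71.844 = 0.74578 mol → 0.74578 mol Fe, 0.74578 mol O.
SiO2: 45.11/60.083 = 0.75079 mol → 0.75079 mol Si, 1.50158 mol O.
Total oxygen = 2.24736 mol. Normalization factor = 6/2.24736 = 2.66980.
Si per 6 O = 0.75079 × 2.66980 = 2.004.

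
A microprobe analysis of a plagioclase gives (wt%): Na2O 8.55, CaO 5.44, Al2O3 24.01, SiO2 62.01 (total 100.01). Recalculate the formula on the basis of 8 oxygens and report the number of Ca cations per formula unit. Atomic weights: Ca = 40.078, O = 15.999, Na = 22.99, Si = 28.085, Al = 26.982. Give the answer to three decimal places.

0.258 Ca apfu

Na2O (M=61.979): mol = 0.13795; Na = 0.27590, O = 0.13795.
CaO (M=56.077): mol = 0.09701; Ca = 0.09701, O = 0.09701.
Al2O3 (M=101.961): mol = 0.23548; Al = 0.47096, O = 0.70644.
SiO2 (M=60.083): mol = 1.03207; Si = 1.03207, O = 2.06414.
ΣO = 3.00554; factor = 8/ΣO = 2.66175.
Ca apfu = 0.09701 × 2.66175 = 0.258.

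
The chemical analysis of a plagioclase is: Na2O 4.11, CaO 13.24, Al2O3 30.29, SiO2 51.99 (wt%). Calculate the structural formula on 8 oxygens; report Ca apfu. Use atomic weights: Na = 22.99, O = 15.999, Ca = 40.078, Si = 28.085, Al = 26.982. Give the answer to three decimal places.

0.646 Ca apfu

Na2O (M=61.979): mol = 0.06631; Na = 0.13262, O = 0.06631.
CaO (M=56.077): mol = 0.23610; Ca = 0.23610, O = 0.23610.
Al2O3 (M=101.961): mol = 0.29707; Al = 0.59414, O = 0.89121.
SiO2 (M=60.083): mol = 0.86530; Si = 0.86530, O = 1.73060.
ΣO = 2.92422; factor = 8/ΣO = 2.73577.
Ca apfu = 0.23610 × 2.73577 = 0.646.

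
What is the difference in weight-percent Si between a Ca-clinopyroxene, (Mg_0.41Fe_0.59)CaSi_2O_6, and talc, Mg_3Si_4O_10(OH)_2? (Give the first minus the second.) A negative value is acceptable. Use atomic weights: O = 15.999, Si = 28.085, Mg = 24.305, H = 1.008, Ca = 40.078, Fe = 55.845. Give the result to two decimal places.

M((Mg_0.41Fe_0.59)CaSi_2O_6) = 235.156 g/mol, so wt% Si = 56.170/235.156 × 100 = 23.89%.
M(Mg_3Si_4O_10(OH)_2) = 379.259 g/mol, so wt% Si = 112.340/379.259 × 100 = 29.62%.
23.89 − 29.62 = -5.73 pp.

-5.73 percentage points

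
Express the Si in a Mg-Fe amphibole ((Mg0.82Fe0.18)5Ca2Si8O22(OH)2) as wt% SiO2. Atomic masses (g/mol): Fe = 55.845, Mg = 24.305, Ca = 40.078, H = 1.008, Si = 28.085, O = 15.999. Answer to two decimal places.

57.17 wt%

M((Mg0.82Fe0.18)5Ca2Si8O22(OH)2) = 840.739 g/mol; M(SiO2) = 60.083 g/mol.
Moles SiO2 per formula unit = 8 Si ÷ 1 = 8.0000.
SiO2 fraction = (8.0000 × 60.083) / 840.739 = 480.664/840.739 = 0.5717.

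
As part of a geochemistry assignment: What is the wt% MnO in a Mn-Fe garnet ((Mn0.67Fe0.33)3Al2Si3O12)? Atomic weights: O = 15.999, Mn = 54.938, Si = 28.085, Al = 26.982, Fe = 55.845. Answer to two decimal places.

M((Mn0.67Fe0.33)3Al2Si3O12) = 495.919 g/mol; M(MnO) = 70.937 g/mol.
Moles MnO per formula unit = 2.01 Mn ÷ 1 = 2.0100.
MnO fraction = (2.0100 × 70.937) / 495.919 = 142.583/495.919 = 0.2875.

28.75 wt%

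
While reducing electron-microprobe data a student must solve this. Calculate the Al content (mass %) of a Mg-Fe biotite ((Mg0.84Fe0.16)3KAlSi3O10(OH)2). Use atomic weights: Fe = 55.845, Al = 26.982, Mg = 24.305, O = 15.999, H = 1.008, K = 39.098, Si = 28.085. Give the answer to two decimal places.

6.24 mass %

M((Mg0.84Fe0.16)3KAlSi3O10(OH)2) = 432.393 g/mol.
Al contributes 1 × 26.982 = 26.982 g per mole.
26.982/432.393 = 0.0624 → 6.24%.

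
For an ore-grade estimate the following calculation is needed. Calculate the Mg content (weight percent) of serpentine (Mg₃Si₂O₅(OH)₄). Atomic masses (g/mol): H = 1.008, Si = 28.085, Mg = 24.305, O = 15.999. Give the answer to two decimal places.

Molar mass of Mg₃Si₂O₅(OH)₄: 3*24.305 + 2*28.085 + 9*15.999 + 4*1.008 = 277.108 g/mol.
Mass of Mg per formula unit: 3 × 24.305 = 72.915 g.
Weight fraction Mg = 72.915 / 277.108 = 0.2631.

26.31 weight percent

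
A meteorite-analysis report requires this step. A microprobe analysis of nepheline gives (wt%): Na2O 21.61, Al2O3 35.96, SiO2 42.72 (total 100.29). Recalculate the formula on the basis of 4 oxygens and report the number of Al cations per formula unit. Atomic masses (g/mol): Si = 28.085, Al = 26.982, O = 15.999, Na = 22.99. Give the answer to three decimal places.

0.997 Al apfu

Na2O (M=61.979): mol = 0.34867; Na = 0.69734, O = 0.34867.
Al2O3 (M=101.961): mol = 0.35268; Al = 0.70536, O = 1.05804.
SiO2 (M=60.083): mol = 0.71102; Si = 0.71102, O = 1.42204.
ΣO = 2.82875; factor = 4/ΣO = 1.41405.
Al apfu = 0.70536 × 1.41405 = 0.997.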